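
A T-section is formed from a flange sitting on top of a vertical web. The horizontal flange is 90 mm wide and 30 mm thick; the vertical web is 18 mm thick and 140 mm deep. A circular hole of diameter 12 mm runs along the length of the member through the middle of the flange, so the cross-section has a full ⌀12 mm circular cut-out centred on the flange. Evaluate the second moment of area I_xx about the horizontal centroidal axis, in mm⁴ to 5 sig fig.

I_xx ≈ 1.3540 × 10⁷ mm⁴

Break the section into simple shapes (no overlaps), measuring from the bottom-left corner of the bounding box.
Flange: 90 × 30, A = 2 700 mm², y = 155 mm, Ī = 202 500 mm⁴.
Web: 18 × 140, A = 2 520 mm², y = 70 mm, Ī = 4 116 000 mm⁴.
Hole (subtracted): ⌀12, A = 113.0973 mm², y = 155 mm, Ī = 1017.876 mm⁴.
Centroid: ȳ = ΣA·y / ΣA = 113.0568 mm.
Transfer each piece to the horizontal centroidal axis using Ī + A·d² with d = y − 113.0568:
  flange: d = 41.94323 mm → contributes +4 952 434 mm⁴
  web: d = -43.05677 mm → contributes +8 787 791 mm⁴
  hole: d = 41.94323 mm → contributes −199982.6 mm⁴
Total I = 13 540 242 mm⁴.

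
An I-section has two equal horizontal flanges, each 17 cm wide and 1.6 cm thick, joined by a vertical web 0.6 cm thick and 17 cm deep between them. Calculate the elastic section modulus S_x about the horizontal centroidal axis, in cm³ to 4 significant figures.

Break the section into simple shapes (no overlaps), measuring from the bottom-left corner of the bounding box.
Bottom flange: 17 × 1.6, A = 27.2 cm², y = 0.8 cm, Ī = 5.80267 cm⁴.
Web: 0.6 × 17, A = 10.2 cm², y = 10.1 cm, Ī = 245.65 cm⁴.
Top flange: 17 × 1.6, A = 27.2 cm², y = 19.4 cm, Ī = 5.80267 cm⁴.
By symmetry the centroid is at mid-height, ȳ = 10.1 cm.
Transfer each piece to the horizontal centroidal axis using Ī + A·d² with d = y − 10.1:
  bottom flange: d = -9.3 cm → contributes +2358.33 cm⁴
  web: d = 0 cm → contributes +245.65 cm⁴
  top flange: d = 9.3 cm → contributes +2358.33 cm⁴
Total I = 4962.31 cm⁴.
Extreme fibre distance c = 10.1 cm; S = I/c = 491.318 cm³.

S_x ≈ 491.3 cm³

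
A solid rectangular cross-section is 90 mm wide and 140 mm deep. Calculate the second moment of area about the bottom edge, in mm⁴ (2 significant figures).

The section: 90 × 140, A = 12 600 mm², y = 70 mm, Ī = 20 580 000 mm⁴.
Transfer it to a horizontal axis along the bottom face using Ī + A·d² with d = y − 0:
  the section: d = 70 mm → contributes +82 320 000 mm⁴
Total I = 82 320 000 mm⁴.

I_base ≈ 8.2 × 10⁷ mm⁴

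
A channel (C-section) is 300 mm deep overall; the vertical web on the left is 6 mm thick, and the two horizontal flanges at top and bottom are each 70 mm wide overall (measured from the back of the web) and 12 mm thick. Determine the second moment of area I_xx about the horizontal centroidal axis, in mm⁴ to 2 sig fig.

I_xx ≈ 4.5 × 10⁷ mm⁴

Break the section into simple shapes (no overlaps), measuring from the bottom-left corner of the bounding box.
Web: 6 × 300, A = 1 800 mm², y = 150 mm, Ī = 13 500 000 mm⁴.
Top flange (beyond web): 64 × 12, A = 768 mm², y = 294 mm, Ī = 9 216 mm⁴.
Bottom flange (beyond web): 64 × 12, A = 768 mm², y = 6 mm, Ī = 9 216 mm⁴.
By symmetry the centroid is at mid-height, ȳ = 150 mm.
Transfer each piece to the horizontal centroidal axis using Ī + A·d² with d = y − 150:
  web: d = 0 mm → contributes +13 500 000 mm⁴
  top flange (beyond web): d = 144 mm → contributes +15 934 464 mm⁴
  bottom flange (beyond web): d = -144 mm → contributes +15 934 464 mm⁴
Total I = 45 368 928 mm⁴.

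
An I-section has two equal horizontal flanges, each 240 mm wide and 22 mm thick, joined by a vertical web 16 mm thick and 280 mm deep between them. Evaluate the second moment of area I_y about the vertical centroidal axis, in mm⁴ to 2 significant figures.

Decompose the section into non-overlapping parts with the origin at the bottom-left of its bounding rectangle.
Bottom flange: 240 × 22, A = 5 280 mm², x = 120 mm, Ī = 25 344 000 mm⁴.
Web: 16 × 280, A = 4 480 mm², x = 120 mm, Ī = 95 573 mm⁴.
Top flange: 240 × 22, A = 5 280 mm², x = 120 mm, Ī = 25 344 000 mm⁴.
By symmetry the centroid is at mid-width, x̄ = 120 mm.
All pieces are centred on the vertical centroidal axis, so I = ΣĪ = 50 783 573 mm⁴.

I_y ≈ 5.1 × 10⁷ mm⁴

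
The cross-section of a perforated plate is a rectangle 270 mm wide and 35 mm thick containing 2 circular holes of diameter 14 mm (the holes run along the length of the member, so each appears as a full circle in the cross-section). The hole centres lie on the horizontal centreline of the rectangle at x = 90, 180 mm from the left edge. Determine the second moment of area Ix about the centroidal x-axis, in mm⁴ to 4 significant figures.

Ix ≈ 9.609 × 10⁵ mm⁴

Break the section into simple shapes (no overlaps), measuring from the bottom-left corner of the bounding box.
Plate: 270 × 35, A = 9 450 mm², y = 17.5 mm, Ī = 964 688 mm⁴.
Hole 1 (subtracted): ⌀14, A = 153.938 mm², y = 17.5 mm, Ī = 1885.74 mm⁴.
Hole 2 (subtracted): ⌀14, A = 153.938 mm², y = 17.5 mm, Ī = 1885.74 mm⁴.
By symmetry the centroid is at mid-height, ȳ = 17.5 mm.
All pieces are centred on the centroidal x-axis, so I = ΣĪ (holes subtracted) = 960 916 mm⁴.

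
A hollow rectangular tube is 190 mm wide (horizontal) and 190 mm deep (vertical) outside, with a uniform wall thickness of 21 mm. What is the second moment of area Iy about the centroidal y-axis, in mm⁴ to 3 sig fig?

Iy ≈ 6.86 × 10⁷ mm⁴

Decompose the section into non-overlapping parts with the origin at the bottom-left of its bounding rectangle.
Outer rectangle: 190 × 190, A = 36 100 mm², x = 95 mm, Ī = 108 600 833 mm⁴.
Inner void (subtracted): 148 × 148, A = 21 904 mm², x = 95 mm, Ī = 39 982 101 mm⁴.
By symmetry the centroid is at mid-width, x̄ = 95 mm.
All pieces are centred on the centroidal y-axis, so I = ΣĪ (holes subtracted) = 68 618 732 mm⁴.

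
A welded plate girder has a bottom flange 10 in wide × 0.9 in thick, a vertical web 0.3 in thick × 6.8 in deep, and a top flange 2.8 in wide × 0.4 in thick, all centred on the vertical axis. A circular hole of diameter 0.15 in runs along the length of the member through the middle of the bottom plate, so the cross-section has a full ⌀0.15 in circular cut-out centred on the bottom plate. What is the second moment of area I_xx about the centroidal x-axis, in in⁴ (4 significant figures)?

I_xx ≈ 79.28 in⁴

Decompose the section into non-overlapping parts with the origin at the bottom-left of its bounding rectangle.
Bottom plate: 10 × 0.9, A = 9 in², y = 0.45 in, Ī = 0.6075 in⁴.
Web plate: 0.3 × 6.8, A = 2.04 in², y = 4.3 in, Ī = 7.8608 in⁴.
Top plate: 2.8 × 0.4, A = 1.12 in², y = 7.9 in, Ī = 0.0149333 in⁴.
Hole (subtracted): ⌀0.15, A = 0.0176715 in², y = 0.45 in, Ī = 0.0000248505 in⁴.
Centroid: ȳ = ΣA·y / ΣA = 1.78401 in.
Transfer each piece to the centroidal x-axis using Ī + A·d² with d = y − 1.78401:
  bottom plate: d = -1.33401 in → contributes +16.6238 in⁴
  web plate: d = 2.51599 in → contributes +20.7744 in⁴
  top plate: d = 6.11599 in → contributes +41.9089 in⁴
  hole: d = -1.33401 in → contributes −0.0314727 in⁴
Total I = 79.2756 in⁴.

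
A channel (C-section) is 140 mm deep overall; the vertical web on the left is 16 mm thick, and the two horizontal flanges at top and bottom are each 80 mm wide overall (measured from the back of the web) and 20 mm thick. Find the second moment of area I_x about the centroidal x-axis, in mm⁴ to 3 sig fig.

I_x ≈ 1.30 × 10⁷ mm⁴

Treat the section as a set of non-overlapping primitives; coordinates are from the bounding-box lower-left.
Web: 16 × 140, A = 2 240 mm², y = 70 mm, Ī = 3 658 667 mm⁴.
Top flange (beyond web): 64 × 20, A = 1 280 mm², y = 130 mm, Ī = 42 667 mm⁴.
Bottom flange (beyond web): 64 × 20, A = 1 280 mm², y = 10 mm, Ī = 42 667 mm⁴.
By symmetry the centroid is at mid-height, ȳ = 70 mm.
Transfer each piece to the centroidal x-axis using Ī + A·d² with d = y − 70:
  web: d = 0 mm → contributes +3 658 667 mm⁴
  top flange (beyond web): d = 60 mm → contributes +4 650 667 mm⁴
  bottom flange (beyond web): d = -60 mm → contributes +4 650 667 mm⁴
Total I = 12 960 000 mm⁴.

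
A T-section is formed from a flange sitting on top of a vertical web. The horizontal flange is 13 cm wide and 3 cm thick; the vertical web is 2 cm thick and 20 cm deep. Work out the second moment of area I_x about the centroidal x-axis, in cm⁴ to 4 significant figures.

I_x ≈ 3974 cm⁴

Treat the section as a set of non-overlapping primitives; coordinates are from the bounding-box lower-left.
Flange: 13 × 3, A = 39 cm², y = 21.5 cm, Ī = 29.25 cm⁴.
Web: 2 × 20, A = 40 cm², y = 10 cm, Ī = 1333.33 cm⁴.
Centroid: ȳ = ΣA·y / ΣA = 15.6772 cm.
Transfer each piece to the centroidal x-axis using Ī + A·d² with d = y − 15.6772:
  flange: d = 5.82278 cm → contributes +1351.54 cm⁴
  web: d = -5.67722 cm → contributes +2622.56 cm⁴
Total I = 3974.1 cm⁴.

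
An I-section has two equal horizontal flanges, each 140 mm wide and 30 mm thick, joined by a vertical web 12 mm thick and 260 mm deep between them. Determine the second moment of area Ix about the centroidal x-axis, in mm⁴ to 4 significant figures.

Ix ≈ 1.948 × 10⁸ mm⁴

Decompose the section into non-overlapping parts with the origin at the bottom-left of its bounding rectangle.
Bottom flange: 140 × 30, A = 4 200 mm², y = 15 mm, Ī = 315 000 mm⁴.
Web: 12 × 260, A = 3 120 mm², y = 160 mm, Ī = 17 576 000 mm⁴.
Top flange: 140 × 30, A = 4 200 mm², y = 305 mm, Ī = 315 000 mm⁴.
By symmetry the centroid is at mid-height, ȳ = 160 mm.
Transfer each piece to the centroidal x-axis using Ī + A·d² with d = y − 160:
  bottom flange: d = -145 mm → contributes +88 620 000 mm⁴
  web: d = 0 mm → contributes +17 576 000 mm⁴
  top flange: d = 145 mm → contributes +88 620 000 mm⁴
Total I = 194 816 000 mm⁴.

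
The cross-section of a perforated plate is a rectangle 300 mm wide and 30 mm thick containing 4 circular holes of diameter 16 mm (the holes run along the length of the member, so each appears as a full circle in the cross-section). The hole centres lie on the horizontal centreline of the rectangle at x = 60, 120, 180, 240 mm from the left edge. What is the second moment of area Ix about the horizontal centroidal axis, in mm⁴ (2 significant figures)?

Split into non-overlapping primitives; take the origin at the lower-left of the bounding box.
Plate: 300 × 30, A = 9 000 mm², y = 15 mm, Ī = 675 000 mm⁴.
Hole 1 (subtracted): ⌀16, A = 201.1 mm², y = 15 mm, Ī = 3 217 mm⁴.
Hole 2 (subtracted): ⌀16, A = 201.1 mm², y = 15 mm, Ī = 3 217 mm⁴.
Hole 3 (subtracted): ⌀16, A = 201.1 mm², y = 15 mm, Ī = 3 217 mm⁴.
Hole 4 (subtracted): ⌀16, A = 201.1 mm², y = 15 mm, Ī = 3 217 mm⁴.
By symmetry the centroid is at mid-height, ȳ = 15 mm.
All pieces are centred on the horizontal centroidal axis, so I = ΣĪ (holes subtracted) = 662 132 mm⁴.

Ix ≈ 6.6 × 10⁵ mm⁴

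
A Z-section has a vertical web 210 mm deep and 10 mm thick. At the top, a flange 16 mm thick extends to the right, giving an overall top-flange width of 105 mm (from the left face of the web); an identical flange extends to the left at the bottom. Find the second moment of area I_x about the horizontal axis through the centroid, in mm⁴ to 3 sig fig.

Decompose the section into non-overlapping parts with the origin at the bottom-left of its bounding rectangle.
Web: 10 × 210, A = 2 100 mm², y = 105 mm, Ī = 7 717 500 mm⁴.
Top flange (beyond web): 95 × 16, A = 1 520 mm², y = 202 mm, Ī = 32 427 mm⁴.
Bottom flange (beyond web): 95 × 16, A = 1 520 mm², y = 8 mm, Ī = 32 427 mm⁴.
Centroid: ȳ = ΣA·y / ΣA = 105 mm.
Transfer each piece to the horizontal axis through the centroid using Ī + A·d² with d = y − 105:
  web: d = 0 mm → contributes +7 717 500 mm⁴
  top flange (beyond web): d = 97 mm → contributes +14 334 107 mm⁴
  bottom flange (beyond web): d = -97 mm → contributes +14 334 107 mm⁴
Total I = 36 385 713 mm⁴.

I_x ≈ 3.64 × 10⁷ mm⁴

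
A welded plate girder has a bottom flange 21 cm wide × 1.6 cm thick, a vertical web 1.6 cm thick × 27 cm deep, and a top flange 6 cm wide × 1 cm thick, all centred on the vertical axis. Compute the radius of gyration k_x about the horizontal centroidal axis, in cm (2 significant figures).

Split into non-overlapping primitives; take the origin at the lower-left of the bounding box.
Bottom plate: 21 × 1.6, A = 33.6 cm², y = 0.8 cm, Ī = 7.168 cm⁴.
Web plate: 1.6 × 27, A = 43.2 cm², y = 15.1 cm, Ī = 2 624 cm⁴.
Top plate: 6 × 1, A = 6 cm², y = 29.1 cm, Ī = 0.5 cm⁴.
Centroid: ȳ = ΣA·y / ΣA = 10.31 cm.
Transfer each piece to the horizontal centroidal axis using Ī + A·d² with d = y − 10.31:
  bottom plate: d = -9.512 cm → contributes +3 047 cm⁴
  web plate: d = 4.788 cm → contributes +3 615 cm⁴
  top plate: d = 18.79 cm → contributes +2 119 cm⁴
Total I = 8 780 cm⁴.
Radius of gyration: k = √(I/A) = √(8 780 / 82.8) = 10.3 cm.

k_x ≈ 10 cm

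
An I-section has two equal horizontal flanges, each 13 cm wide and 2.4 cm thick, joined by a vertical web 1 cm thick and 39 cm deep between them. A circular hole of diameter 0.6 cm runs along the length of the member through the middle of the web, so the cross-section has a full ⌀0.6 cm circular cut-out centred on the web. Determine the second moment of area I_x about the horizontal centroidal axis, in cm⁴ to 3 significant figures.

Split into non-overlapping primitives; take the origin at the lower-left of the bounding box.
Bottom flange: 13 × 2.4, A = 31.2 cm², y = 1.2 cm, Ī = 14.976 cm⁴.
Web: 1 × 39, A = 39 cm², y = 21.9 cm, Ī = 4943.3 cm⁴.
Top flange: 13 × 2.4, A = 31.2 cm², y = 42.6 cm, Ī = 14.976 cm⁴.
Hole (subtracted): ⌀0.6, A = 0.28274 cm², y = 21.9 cm, Ī = 0.0063617 cm⁴.
By symmetry the centroid is at mid-height, ȳ = 21.9 cm.
Transfer each piece to the horizontal centroidal axis using Ī + A·d² with d = y − 21.9:
  bottom flange: d = -20.7 cm → contributes +13 384 cm⁴
  web: d = 0 cm → contributes +4943.3 cm⁴
  top flange: d = 20.7 cm → contributes +13 384 cm⁴
  hole: d = 0 cm → contributes −0.0063617 cm⁴
Total I = 31 711 cm⁴.

I_x ≈ 3.17 × 10⁴ cm⁴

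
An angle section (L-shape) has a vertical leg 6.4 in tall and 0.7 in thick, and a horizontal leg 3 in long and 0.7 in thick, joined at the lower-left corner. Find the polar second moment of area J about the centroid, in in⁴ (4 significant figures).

J ≈ 28.54 in⁴

Decompose the section into non-overlapping parts with the origin at the bottom-left of its bounding rectangle.
Vertical leg: 0.7 × 6.4, A = 4.48 in², y = 3.2 in, Ī = 15.2917 in⁴.
Horizontal leg (remainder): 2.3 × 0.7, A = 1.61 in², y = 0.35 in, Ī = 0.0657417 in⁴.
Centroid: ȳ = ΣA·y / ΣA = 2.44655 in.
Transfer each piece to the centroidal x-axis using Ī + A·d² with d = y − 2.44655:
  vertical leg: d = 0.753448 in → contributes +17.835 in⁴
  horizontal leg (remainder): d = -2.09655 in → contributes +7.14254 in⁴
Total I = 24.9775 in⁴.
For the y-axis: x̄ = 0.746552 in.
Repeating about the centroidal y-axis gives I_y = 3.5575 in⁴.
Polar second moment: J = I_x + I_y = 28.535 in⁴.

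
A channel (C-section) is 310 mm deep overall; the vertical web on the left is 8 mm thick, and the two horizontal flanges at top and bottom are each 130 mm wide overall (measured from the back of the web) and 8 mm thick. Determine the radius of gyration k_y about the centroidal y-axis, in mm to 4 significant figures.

Treat the section as a set of non-overlapping primitives; coordinates are from the bounding-box lower-left.
Web: 8 × 310, A = 2 480 mm², x = 4 mm, Ī = 13226.7 mm⁴.
Top flange (beyond web): 122 × 8, A = 976 mm², x = 69 mm, Ī = 1 210 565 mm⁴.
Bottom flange (beyond web): 122 × 8, A = 976 mm², x = 69 mm, Ī = 1 210 565 mm⁴.
Centroid: x̄ = ΣA·x / ΣA = 32.6282 mm.
Transfer each piece to the centroidal y-axis using Ī + A·d² with d = x − 32.6282:
  web: d = -28.6282 mm → contributes +2 045 764 mm⁴
  top flange (beyond web): d = 36.3718 mm → contributes +2 501 726 mm⁴
  bottom flange (beyond web): d = 36.3718 mm → contributes +2 501 726 mm⁴
Total I = 7 049 217 mm⁴.
Radius of gyration: k = √(I/A) = √(7 049 217 / 4 432) = 39.8814 mm.

k_y ≈ 39.88 mm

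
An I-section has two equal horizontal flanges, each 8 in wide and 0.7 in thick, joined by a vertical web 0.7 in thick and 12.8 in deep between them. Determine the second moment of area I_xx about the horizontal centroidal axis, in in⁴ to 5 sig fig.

Decompose the section into non-overlapping parts with the origin at the bottom-left of its bounding rectangle.
Bottom flange: 8 × 0.7, A = 5.6 in², y = 0.35 in, Ī = 0.2286667 in⁴.
Web: 0.7 × 12.8, A = 8.96 in², y = 7.1 in, Ī = 122.3339 in⁴.
Top flange: 8 × 0.7, A = 5.6 in², y = 13.85 in, Ī = 0.2286667 in⁴.
By symmetry the centroid is at mid-height, ȳ = 7.1 in.
Transfer each piece to the horizontal centroidal axis using Ī + A·d² with d = y − 7.1:
  bottom flange: d = -6.75 in → contributes +255.3787 in⁴
  web: d = 0 in → contributes +122.3339 in⁴
  top flange: d = 6.75 in → contributes +255.3787 in⁴
Total I = 633.0912 in⁴.

I_xx ≈ 633.09 in⁴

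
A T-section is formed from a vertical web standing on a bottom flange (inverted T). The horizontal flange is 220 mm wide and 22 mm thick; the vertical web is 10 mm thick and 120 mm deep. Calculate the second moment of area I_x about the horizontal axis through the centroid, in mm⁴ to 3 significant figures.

Break the section into simple shapes (no overlaps), measuring from the bottom-left corner of the bounding box.
Flange: 220 × 22, A = 4 840 mm², y = 11 mm, Ī = 195 213 mm⁴.
Web: 10 × 120, A = 1 200 mm², y = 82 mm, Ī = 1 440 000 mm⁴.
Centroid: ȳ = ΣA·y / ΣA = 25.106 mm.
Transfer each piece to the horizontal axis through the centroid using Ī + A·d² with d = y − 25.106:
  flange: d = -14.106 mm → contributes +1 158 267 mm⁴
  web: d = 56.894 mm → contributes +5 324 318 mm⁴
Total I = 6 482 586 mm⁴.

I_x ≈ 6.48 × 10⁶ mm⁴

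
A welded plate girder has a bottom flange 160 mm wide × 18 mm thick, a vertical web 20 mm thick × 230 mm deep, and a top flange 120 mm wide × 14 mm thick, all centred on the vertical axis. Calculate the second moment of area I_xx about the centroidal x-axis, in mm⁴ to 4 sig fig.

I_xx ≈ 8.714 × 10⁷ mm⁴

Decompose the section into non-overlapping parts with the origin at the bottom-left of its bounding rectangle.
Bottom plate: 160 × 18, A = 2 880 mm², y = 9 mm, Ī = 77 760 mm⁴.
Web plate: 20 × 230, A = 4 600 mm², y = 133 mm, Ī = 20 278 333 mm⁴.
Top plate: 120 × 14, A = 1 680 mm², y = 255 mm, Ī = 27 440 mm⁴.
Centroid: ȳ = ΣA·y / ΣA = 116.389 mm.
Transfer each piece to the centroidal x-axis using Ī + A·d² with d = y − 116.389:
  bottom plate: d = -107.389 mm → contributes +33 290 845 mm⁴
  web plate: d = 16.6114 mm → contributes +21 547 644 mm⁴
  top plate: d = 138.611 mm → contributes +32 305 460 mm⁴
Total I = 87 143 950 mm⁴.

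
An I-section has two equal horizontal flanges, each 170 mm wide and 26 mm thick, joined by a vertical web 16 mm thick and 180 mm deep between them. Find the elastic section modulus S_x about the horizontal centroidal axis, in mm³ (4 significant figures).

Treat the section as a set of non-overlapping primitives; coordinates are from the bounding-box lower-left.
Bottom flange: 170 × 26, A = 4 420 mm², y = 13 mm, Ī = 248 993 mm⁴.
Web: 16 × 180, A = 2 880 mm², y = 116 mm, Ī = 7 776 000 mm⁴.
Top flange: 170 × 26, A = 4 420 mm², y = 219 mm, Ī = 248 993 mm⁴.
By symmetry the centroid is at mid-height, ȳ = 116 mm.
Transfer each piece to the horizontal centroidal axis using Ī + A·d² with d = y − 116:
  bottom flange: d = -103 mm → contributes +47 140 773 mm⁴
  web: d = 0 mm → contributes +7 776 000 mm⁴
  top flange: d = 103 mm → contributes +47 140 773 mm⁴
Total I = 102 057 547 mm⁴.
Extreme fibre distance c = 116 mm; S = I/c = 879 806 mm³.

S_x ≈ 8.798 × 10⁵ mm³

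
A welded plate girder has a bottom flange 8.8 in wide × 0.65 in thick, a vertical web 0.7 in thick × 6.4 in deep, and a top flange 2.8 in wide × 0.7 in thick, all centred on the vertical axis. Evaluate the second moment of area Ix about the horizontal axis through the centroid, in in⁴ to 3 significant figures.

Ix ≈ 97.0 in⁴

Treat the section as a set of non-overlapping primitives; coordinates are from the bounding-box lower-left.
Bottom plate: 8.8 × 0.65, A = 5.72 in², y = 0.325 in, Ī = 0.20139 in⁴.
Web plate: 0.7 × 6.4, A = 4.48 in², y = 3.85 in, Ī = 15.292 in⁴.
Top plate: 2.8 × 0.7, A = 1.96 in², y = 7.4 in, Ī = 0.080033 in⁴.
Centroid: ȳ = ΣA·y / ΣA = 2.7641 in.
Transfer each piece to the horizontal axis through the centroid using Ī + A·d² with d = y − 2.7641:
  bottom plate: d = -2.4391 in → contributes +34.23 in⁴
  web plate: d = 1.0859 in → contributes +20.575 in⁴
  top plate: d = 4.6359 in → contributes +42.204 in⁴
Total I = 97.009 in⁴.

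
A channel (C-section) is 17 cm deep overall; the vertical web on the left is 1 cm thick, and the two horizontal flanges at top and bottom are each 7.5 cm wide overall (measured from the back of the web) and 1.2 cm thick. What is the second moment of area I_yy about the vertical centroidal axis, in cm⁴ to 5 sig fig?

Treat the section as a set of non-overlapping primitives; coordinates are from the bounding-box lower-left.
Web: 1 × 17, A = 17 cm², x = 0.5 cm, Ī = 1.416667 cm⁴.
Top flange (beyond web): 6.5 × 1.2, A = 7.8 cm², x = 4.25 cm, Ī = 27.4625 cm⁴.
Bottom flange (beyond web): 6.5 × 1.2, A = 7.8 cm², x = 4.25 cm, Ī = 27.4625 cm⁴.
Centroid: x̄ = ΣA·x / ΣA = 2.294479 cm.
Transfer each piece to the vertical centroidal axis using Ī + A·d² with d = x − 2.294479:
  web: d = -1.794479 cm → contributes +56.15927 cm⁴
  top flange (beyond web): d = 1.955521 cm → contributes +57.2902 cm⁴
  bottom flange (beyond web): d = 1.955521 cm → contributes +57.2902 cm⁴
Total I = 170.7397 cm⁴.

I_yy ≈ 170.74 cm⁴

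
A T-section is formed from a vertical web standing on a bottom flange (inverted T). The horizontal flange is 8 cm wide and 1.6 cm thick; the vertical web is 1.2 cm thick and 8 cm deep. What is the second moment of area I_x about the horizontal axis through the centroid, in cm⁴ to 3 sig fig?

I_x ≈ 180 cm⁴

Treat the section as a set of non-overlapping primitives; coordinates are from the bounding-box lower-left.
Flange: 8 × 1.6, A = 12.8 cm², y = 0.8 cm, Ī = 2.7307 cm⁴.
Web: 1.2 × 8, A = 9.6 cm², y = 5.6 cm, Ī = 51.2 cm⁴.
Centroid: ȳ = ΣA·y / ΣA = 2.8571 cm.
Transfer each piece to the horizontal axis through the centroid using Ī + A·d² with d = y − 2.8571:
  flange: d = -2.0571 cm → contributes +56.898 cm⁴
  web: d = 2.7429 cm → contributes +123.42 cm⁴
Total I = 180.32 cm⁴.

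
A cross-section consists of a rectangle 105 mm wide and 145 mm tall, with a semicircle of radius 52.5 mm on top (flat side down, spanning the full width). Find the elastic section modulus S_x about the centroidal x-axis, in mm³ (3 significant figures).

Treat the section as a set of non-overlapping primitives; coordinates are from the bounding-box lower-left.
Rectangular body: 105 × 145, A = 15 225 mm², y = 72.5 mm, Ī = 26 675 469 mm⁴.
Semicircular cap: semicircle r = 52.5, A = 4329.5 mm², y = 167.28 mm, Ī = 833 814 mm⁴.
Centroid: ȳ = ΣA·y / ΣA = 93.485 mm.
Transfer each piece to the centroidal x-axis using Ī + A·d² with d = y − 93.485:
  rectangular body: d = -20.985 mm → contributes +33 380 324 mm⁴
  semicircular cap: d = 73.796 mm → contributes +24 411 884 mm⁴
Total I = 57 792 208 mm⁴.
Extreme fibre distance c = 104.01 mm; S = I/c = 555 616 mm³.

S_x ≈ 5.56 × 10⁵ mm³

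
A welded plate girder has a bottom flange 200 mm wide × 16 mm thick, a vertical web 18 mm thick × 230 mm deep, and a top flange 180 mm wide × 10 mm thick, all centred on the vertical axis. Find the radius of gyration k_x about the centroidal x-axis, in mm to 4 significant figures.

k_x ≈ 98.80 mm

Break the section into simple shapes (no overlaps), measuring from the bottom-left corner of the bounding box.
Bottom plate: 200 × 16, A = 3 200 mm², y = 8 mm, Ī = 68266.7 mm⁴.
Web plate: 18 × 230, A = 4 140 mm², y = 131 mm, Ī = 18 250 500 mm⁴.
Top plate: 180 × 10, A = 1 800 mm², y = 251 mm, Ī = 15 000 mm⁴.
Centroid: ȳ = ΣA·y / ΣA = 111.569 mm.
Transfer each piece to the centroidal x-axis using Ī + A·d² with d = y − 111.569:
  bottom plate: d = -103.569 mm → contributes +34 393 140 mm⁴
  web plate: d = 19.4311 mm → contributes +19 813 626 mm⁴
  top plate: d = 139.431 mm → contributes +35 008 843 mm⁴
Total I = 89 215 608 mm⁴.
Radius of gyration: k = √(I/A) = √(89 215 608 / 9 140) = 98.7978 mm.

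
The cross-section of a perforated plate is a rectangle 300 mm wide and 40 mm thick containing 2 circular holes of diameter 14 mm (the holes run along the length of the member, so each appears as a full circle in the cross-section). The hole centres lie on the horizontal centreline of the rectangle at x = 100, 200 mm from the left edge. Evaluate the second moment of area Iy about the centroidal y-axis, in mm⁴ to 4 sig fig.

Break the section into simple shapes (no overlaps), measuring from the bottom-left corner of the bounding box.
Plate: 300 × 40, A = 12 000 mm², x = 150 mm, Ī = 90 000 000 mm⁴.
Hole 1 (subtracted): ⌀14, A = 153.938 mm², x = 100 mm, Ī = 1885.74 mm⁴.
Hole 2 (subtracted): ⌀14, A = 153.938 mm², x = 200 mm, Ī = 1885.74 mm⁴.
By symmetry the centroid is at mid-width, x̄ = 150 mm.
Transfer each piece to the centroidal y-axis using Ī + A·d² with d = x − 150:
  plate: d = 0 mm → contributes +90 000 000 mm⁴
  hole 1: d = -50 mm → contributes −386 731 mm⁴
  hole 2: d = 50 mm → contributes −386 731 mm⁴
Total I = 89 226 538 mm⁴.

Iy ≈ 8.923 × 10⁷ mm⁴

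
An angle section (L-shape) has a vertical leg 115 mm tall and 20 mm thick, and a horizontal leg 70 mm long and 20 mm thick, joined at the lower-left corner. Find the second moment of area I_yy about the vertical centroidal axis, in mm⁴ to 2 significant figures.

Treat the section as a set of non-overlapping primitives; coordinates are from the bounding-box lower-left.
Vertical leg: 20 × 115, A = 2 300 mm², x = 10 mm, Ī = 76 667 mm⁴.
Horizontal leg (remainder): 50 × 20, A = 1 000 mm², x = 45 mm, Ī = 208 333 mm⁴.
Centroid: x̄ = ΣA·x / ΣA = 20.61 mm.
Transfer each piece to the vertical centroidal axis using Ī + A·d² with d = x − 20.61:
  vertical leg: d = -10.61 mm → contributes +335 390 mm⁴
  horizontal leg (remainder): d = 24.39 mm → contributes +803 398 mm⁴
Total I = 1 138 788 mm⁴.

I_yy ≈ 1.1 × 10⁶ mm⁴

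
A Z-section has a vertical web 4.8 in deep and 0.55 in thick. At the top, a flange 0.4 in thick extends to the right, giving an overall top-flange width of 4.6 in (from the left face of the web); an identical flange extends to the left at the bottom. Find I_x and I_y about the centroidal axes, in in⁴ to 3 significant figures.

I_x ≈ 20.8 in⁴, I_y ≈ 21.6 in⁴

Break the section into simple shapes (no overlaps), measuring from the bottom-left corner of the bounding box.
Web: 0.55 × 4.8, A = 2.64 in², y = 2.4 in, Ī = 5.0688 in⁴.
Top flange (beyond web): 4.05 × 0.4, A = 1.62 in², y = 4.6 in, Ī = 0.0216 in⁴.
Bottom flange (beyond web): 4.05 × 0.4, A = 1.62 in², y = 0.2 in, Ī = 0.0216 in⁴.
Centroid: ȳ = ΣA·y / ΣA = 2.4 in.
Transfer each piece to the centroidal x-axis using Ī + A·d² with d = y − 2.4:
  web: d = 0 in → contributes +5.0688 in⁴
  top flange (beyond web): d = 2.2 in → contributes +7.8624 in⁴
  bottom flange (beyond web): d = -2.2 in → contributes +7.8624 in⁴
Total I = 20.794 in⁴.
For the y-axis: x̄ = 4.325 in.
Repeating about the centroidal y-axis gives I_y = 21.635 in⁴.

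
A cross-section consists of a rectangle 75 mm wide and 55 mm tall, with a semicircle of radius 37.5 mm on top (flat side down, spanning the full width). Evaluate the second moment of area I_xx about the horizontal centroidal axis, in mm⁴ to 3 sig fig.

I_xx ≈ 3.97 × 10⁶ mm⁴

Decompose the section into non-overlapping parts with the origin at the bottom-left of its bounding rectangle.
Rectangular body: 75 × 55, A = 4 125 mm², y = 27.5 mm, Ī = 1 039 844 mm⁴.
Semicircular cap: semicircle r = 37.5, A = 2208.9 mm², y = 70.915 mm, Ī = 217 049 mm⁴.
Centroid: ȳ = ΣA·y / ΣA = 42.641 mm.
Transfer each piece to the horizontal centroidal axis using Ī + A·d² with d = y − 42.641:
  rectangular body: d = -15.141 mm → contributes +1 985 496 mm⁴
  semicircular cap: d = 28.275 mm → contributes +1 982 977 mm⁴
Total I = 3 968 473 mm⁴.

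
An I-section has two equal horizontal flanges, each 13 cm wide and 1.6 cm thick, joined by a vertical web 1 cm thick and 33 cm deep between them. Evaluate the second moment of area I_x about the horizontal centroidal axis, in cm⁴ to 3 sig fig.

Break the section into simple shapes (no overlaps), measuring from the bottom-left corner of the bounding box.
Bottom flange: 13 × 1.6, A = 20.8 cm², y = 0.8 cm, Ī = 4.4373 cm⁴.
Web: 1 × 33, A = 33 cm², y = 18.1 cm, Ī = 2994.8 cm⁴.
Top flange: 13 × 1.6, A = 20.8 cm², y = 35.4 cm, Ī = 4.4373 cm⁴.
By symmetry the centroid is at mid-height, ȳ = 18.1 cm.
Transfer each piece to the horizontal centroidal axis using Ī + A·d² with d = y − 18.1:
  bottom flange: d = -17.3 cm → contributes +6229.7 cm⁴
  web: d = 0 cm → contributes +2994.8 cm⁴
  top flange: d = 17.3 cm → contributes +6229.7 cm⁴
Total I = 15 454 cm⁴.

I_x ≈ 1.55 × 10⁴ cm⁴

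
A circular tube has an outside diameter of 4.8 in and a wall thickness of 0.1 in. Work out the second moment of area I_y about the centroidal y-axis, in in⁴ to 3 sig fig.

I_y ≈ 4.08 in⁴

Break the section into simple shapes (no overlaps), measuring from the bottom-left corner of the bounding box.
Outer circle: ⌀4.8, A = 18.096 in², x = 2.4 in, Ī = 26.058 in⁴.
Bore (subtracted): ⌀4.6, A = 16.619 in², x = 2.4 in, Ī = 21.979 in⁴.
By symmetry the centroid is at mid-width, x̄ = 2.4 in.
All pieces are centred on the centroidal y-axis, so I = ΣĪ (holes subtracted) = 4.079 in⁴.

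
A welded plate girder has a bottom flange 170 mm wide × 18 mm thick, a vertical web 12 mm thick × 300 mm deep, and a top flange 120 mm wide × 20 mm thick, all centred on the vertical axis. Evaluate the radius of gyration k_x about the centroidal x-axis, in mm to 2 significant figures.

Break the section into simple shapes (no overlaps), measuring from the bottom-left corner of the bounding box.
Bottom plate: 170 × 18, A = 3 060 mm², y = 9 mm, Ī = 82 620 mm⁴.
Web plate: 12 × 300, A = 3 600 mm², y = 168 mm, Ī = 27 000 000 mm⁴.
Top plate: 120 × 20, A = 2 400 mm², y = 328 mm, Ī = 80 000 mm⁴.
Centroid: ȳ = ΣA·y / ΣA = 156.7 mm.
Transfer each piece to the centroidal x-axis using Ī + A·d² with d = y − 156.7:
  bottom plate: d = -147.7 mm → contributes +66 821 245 mm⁴
  web plate: d = 11.32 mm → contributes +27 461 140 mm⁴
  top plate: d = 171.3 mm → contributes +70 519 559 mm⁴
Total I = 164 801 945 mm⁴.
Radius of gyration: k = √(I/A) = √(164 801 945 / 9 060) = 134.9 mm.

k_x ≈ 130 mm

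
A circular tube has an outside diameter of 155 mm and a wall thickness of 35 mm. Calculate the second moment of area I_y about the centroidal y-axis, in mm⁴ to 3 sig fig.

Decompose the section into non-overlapping parts with the origin at the bottom-left of its bounding rectangle.
Outer circle: ⌀155, A = 18 869 mm², x = 77.5 mm, Ī = 28 333 269 mm⁴.
Bore (subtracted): ⌀85, A = 5674.5 mm², x = 77.5 mm, Ī = 2 562 392 mm⁴.
By symmetry the centroid is at mid-width, x̄ = 77.5 mm.
All pieces are centred on the centroidal y-axis, so I = ΣĪ (holes subtracted) = 25 770 877 mm⁴.

I_y ≈ 2.58 × 10⁷ mm⁴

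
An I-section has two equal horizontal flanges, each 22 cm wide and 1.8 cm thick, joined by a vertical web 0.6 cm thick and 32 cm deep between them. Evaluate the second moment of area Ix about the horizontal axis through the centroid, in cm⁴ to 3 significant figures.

Ix ≈ 2.43 × 10⁴ cm⁴

Treat the section as a set of non-overlapping primitives; coordinates are from the bounding-box lower-left.
Bottom flange: 22 × 1.8, A = 39.6 cm², y = 0.9 cm, Ī = 10.692 cm⁴.
Web: 0.6 × 32, A = 19.2 cm², y = 17.8 cm, Ī = 1638.4 cm⁴.
Top flange: 22 × 1.8, A = 39.6 cm², y = 34.7 cm, Ī = 10.692 cm⁴.
By symmetry the centroid is at mid-height, ȳ = 17.8 cm.
Transfer each piece to the horizontal axis through the centroid using Ī + A·d² with d = y − 17.8:
  bottom flange: d = -16.9 cm → contributes +11 321 cm⁴
  web: d = 0 cm → contributes +1638.4 cm⁴
  top flange: d = 16.9 cm → contributes +11 321 cm⁴
Total I = 24 280 cm⁴.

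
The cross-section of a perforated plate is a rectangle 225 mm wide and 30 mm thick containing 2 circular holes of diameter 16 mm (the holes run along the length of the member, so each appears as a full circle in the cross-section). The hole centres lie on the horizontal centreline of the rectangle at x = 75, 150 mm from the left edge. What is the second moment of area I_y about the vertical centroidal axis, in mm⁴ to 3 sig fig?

Treat the section as a set of non-overlapping primitives; coordinates are from the bounding-box lower-left.
Plate: 225 × 30, A = 6 750 mm², x = 112.5 mm, Ī = 28 476 563 mm⁴.
Hole 1 (subtracted): ⌀16, A = 201.06 mm², x = 75 mm, Ī = 3 217 mm⁴.
Hole 2 (subtracted): ⌀16, A = 201.06 mm², x = 150 mm, Ī = 3 217 mm⁴.
By symmetry the centroid is at mid-width, x̄ = 112.5 mm.
Transfer each piece to the vertical centroidal axis using Ī + A·d² with d = x − 112.5:
  plate: d = 0 mm → contributes +28 476 563 mm⁴
  hole 1: d = -37.5 mm → contributes −285 960 mm⁴
  hole 2: d = 37.5 mm → contributes −285 960 mm⁴
Total I = 27 904 642 mm⁴.

I_y ≈ 2.79 × 10⁷ mm⁴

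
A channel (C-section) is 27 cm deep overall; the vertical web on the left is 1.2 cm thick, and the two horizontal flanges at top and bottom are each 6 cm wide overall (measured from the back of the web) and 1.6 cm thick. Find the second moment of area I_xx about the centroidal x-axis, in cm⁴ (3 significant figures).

Break the section into simple shapes (no overlaps), measuring from the bottom-left corner of the bounding box.
Web: 1.2 × 27, A = 32.4 cm², y = 13.5 cm, Ī = 1968.3 cm⁴.
Top flange (beyond web): 4.8 × 1.6, A = 7.68 cm², y = 26.2 cm, Ī = 1.6384 cm⁴.
Bottom flange (beyond web): 4.8 × 1.6, A = 7.68 cm², y = 0.8 cm, Ī = 1.6384 cm⁴.
By symmetry the centroid is at mid-height, ȳ = 13.5 cm.
Transfer each piece to the centroidal x-axis using Ī + A·d² with d = y − 13.5:
  web: d = 0 cm → contributes +1968.3 cm⁴
  top flange (beyond web): d = 12.7 cm → contributes +1240.3 cm⁴
  bottom flange (beyond web): d = -12.7 cm → contributes +1240.3 cm⁴
Total I = 4 449 cm⁴.

I_xx ≈ 4450 cm⁴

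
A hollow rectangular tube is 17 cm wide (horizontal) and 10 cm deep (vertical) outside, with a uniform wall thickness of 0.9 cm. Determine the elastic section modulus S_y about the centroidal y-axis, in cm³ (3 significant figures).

S_y ≈ 199 cm³

Split into non-overlapping primitives; take the origin at the lower-left of the bounding box.
Outer rectangle: 17 × 10, A = 170 cm², x = 8.5 cm, Ī = 4094.2 cm⁴.
Inner void (subtracted): 15.2 × 8.2, A = 124.64 cm², x = 8.5 cm, Ī = 2399.7 cm⁴.
By symmetry the centroid is at mid-width, x̄ = 8.5 cm.
All pieces are centred on the centroidal y-axis, so I = ΣĪ (holes subtracted) = 1694.4 cm⁴.
Extreme fibre distance c = 8.5 cm; S = I/c = 199.34 cm³.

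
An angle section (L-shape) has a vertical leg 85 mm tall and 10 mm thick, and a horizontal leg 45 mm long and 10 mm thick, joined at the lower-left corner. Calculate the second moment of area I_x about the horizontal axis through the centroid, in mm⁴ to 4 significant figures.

I_x ≈ 8.633 × 10⁵ mm⁴

Decompose the section into non-overlapping parts with the origin at the bottom-left of its bounding rectangle.
Vertical leg: 10 × 85, A = 850 mm², y = 42.5 mm, Ī = 511 771 mm⁴.
Horizontal leg (remainder): 35 × 10, A = 350 mm², y = 5 mm, Ī = 2916.67 mm⁴.
Centroid: ȳ = ΣA·y / ΣA = 31.5625 mm.
Transfer each piece to the horizontal axis through the centroid using Ī + A·d² with d = y − 31.5625:
  vertical leg: d = 10.9375 mm → contributes +613 455 mm⁴
  horizontal leg (remainder): d = -26.5625 mm → contributes +249 865 mm⁴
Total I = 863 320 mm⁴.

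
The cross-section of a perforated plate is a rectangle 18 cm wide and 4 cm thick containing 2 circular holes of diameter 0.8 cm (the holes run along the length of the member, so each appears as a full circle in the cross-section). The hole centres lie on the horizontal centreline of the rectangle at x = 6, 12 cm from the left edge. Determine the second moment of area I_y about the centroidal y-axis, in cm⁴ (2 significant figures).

Break the section into simple shapes (no overlaps), measuring from the bottom-left corner of the bounding box.
Plate: 18 × 4, A = 72 cm², x = 9 cm, Ī = 1 944 cm⁴.
Hole 1 (subtracted): ⌀0.8, A = 0.5027 cm², x = 6 cm, Ī = 0.02011 cm⁴.
Hole 2 (subtracted): ⌀0.8, A = 0.5027 cm², x = 12 cm, Ī = 0.02011 cm⁴.
By symmetry the centroid is at mid-width, x̄ = 9 cm.
Transfer each piece to the centroidal y-axis using Ī + A·d² with d = x − 9:
  plate: d = 0 cm → contributes +1 944 cm⁴
  hole 1: d = -3 cm → contributes −4.544 cm⁴
  hole 2: d = 3 cm → contributes −4.544 cm⁴
Total I = 1 935 cm⁴.

I_y ≈ 1900 cm⁴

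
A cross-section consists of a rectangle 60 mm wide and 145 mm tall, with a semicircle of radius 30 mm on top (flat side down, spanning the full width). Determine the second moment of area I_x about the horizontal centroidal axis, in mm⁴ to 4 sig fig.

I_x ≈ 2.417 × 10⁷ mm⁴

Break the section into simple shapes (no overlaps), measuring from the bottom-left corner of the bounding box.
Rectangular body: 60 × 145, A = 8 700 mm², y = 72.5 mm, Ī = 15 243 125 mm⁴.
Semicircular cap: semicircle r = 30, A = 1413.72 mm², y = 157.732 mm, Ī = 88903.1 mm⁴.
Centroid: ȳ = ΣA·y / ΣA = 84.414 mm.
Transfer each piece to the horizontal centroidal axis using Ī + A·d² with d = y − 84.414:
  rectangular body: d = -11.914 mm → contributes +16 478 025 mm⁴
  semicircular cap: d = 73.3184 mm → contributes +7 688 468 mm⁴
Total I = 24 166 493 mm⁴.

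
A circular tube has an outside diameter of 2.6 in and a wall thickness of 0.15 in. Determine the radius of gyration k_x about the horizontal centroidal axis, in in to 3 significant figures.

k_x ≈ 0.868 in

Decompose the section into non-overlapping parts with the origin at the bottom-left of its bounding rectangle.
Outer circle: ⌀2.6, A = 5.3093 in², y = 1.3 in, Ī = 2.2432 in⁴.
Bore (subtracted): ⌀2.3, A = 4.1548 in², y = 1.3 in, Ī = 1.3737 in⁴.
By symmetry the centroid is at mid-height, ȳ = 1.3 in.
All pieces are centred on the horizontal centroidal axis, so I = ΣĪ (holes subtracted) = 0.86951 in⁴.
Radius of gyration: k = √(I/A) = √(0.86951 / 1.1545) = 0.86783 in.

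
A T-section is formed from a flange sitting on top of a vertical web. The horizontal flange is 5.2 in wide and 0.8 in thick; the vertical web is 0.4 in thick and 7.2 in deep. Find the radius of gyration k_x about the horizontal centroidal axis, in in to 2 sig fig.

Split into non-overlapping primitives; take the origin at the lower-left of the bounding box.
Flange: 5.2 × 0.8, A = 4.16 in², y = 7.6 in, Ī = 0.2219 in⁴.
Web: 0.4 × 7.2, A = 2.88 in², y = 3.6 in, Ī = 12.44 in⁴.
Centroid: ȳ = ΣA·y / ΣA = 5.964 in.
Transfer each piece to the horizontal centroidal axis using Ī + A·d² with d = y − 5.964:
  flange: d = 1.636 in → contributes +11.36 in⁴
  web: d = -2.364 in → contributes +28.53 in⁴
Total I = 39.89 in⁴.
Radius of gyration: k = √(I/A) = √(39.89 / 7.04) = 2.38 in.

k_x ≈ 2.4 in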